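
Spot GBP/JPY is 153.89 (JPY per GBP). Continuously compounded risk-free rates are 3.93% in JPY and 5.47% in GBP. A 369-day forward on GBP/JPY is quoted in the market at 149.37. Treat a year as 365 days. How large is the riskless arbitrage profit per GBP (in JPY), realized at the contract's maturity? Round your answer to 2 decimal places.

2.14 per GBP (in JPY)

Fair forward: F* = S·e^(carry·T), with carry = (r_JPY − r_GBP) = 0.0393 − 0.0547 = -0.0154
F* = 153.89 · e^(-0.0154 × 369/365) = 153.89 · e^-0.015569 = 153.89 × 0.984552 = 151.5127
Market 149.37 < fair 151.5127: forward underpriced → reverse cash-and-carry (short spot, go long the forward).
At maturity, profit = |F_mkt − F*| = |149.37 − 151.5127| = 2.14 per GBP (in JPY)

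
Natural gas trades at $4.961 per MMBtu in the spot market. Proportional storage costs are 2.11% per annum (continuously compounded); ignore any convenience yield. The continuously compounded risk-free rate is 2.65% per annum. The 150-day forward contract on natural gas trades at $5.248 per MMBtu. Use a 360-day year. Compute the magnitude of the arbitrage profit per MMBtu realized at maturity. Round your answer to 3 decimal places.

Fair forward: F* = S·e^(carry·T), with carry = (r + u) = 0.0265 + 0.0211 = 0.0476
F* = 4.961 · e^(0.0476 × 150/360) = 4.961 · e^0.019833 = 4.961 × 1.020031 = $5.0604
Market $5.248 > fair $5.0604: forward overpriced → cash-and-carry (buy spot, short the forward).
At maturity, profit = |F_mkt − F*| = |5.248 − 5.0604| = $0.188 per MMBtu

$0.188 per MMBtu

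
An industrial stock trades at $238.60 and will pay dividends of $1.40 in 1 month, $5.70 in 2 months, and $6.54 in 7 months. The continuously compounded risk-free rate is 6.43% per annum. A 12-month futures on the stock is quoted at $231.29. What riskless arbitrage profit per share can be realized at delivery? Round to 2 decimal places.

$8.94 per share

PV(dividends) I = 1.40·e^(−0.0643·1/12) + 5.70·e^(−0.0643·2/12) + 6.54·e^(−0.0643·7/12) = 13.3310
Fair futures F* = (S − I)·e^(rT) = (238.60 − 13.3310)·e^0.064300 = 225.2690 × 1.066412 = 240.2296
Market $231.29 < fair 240.2296: forward underpriced → reverse cash-and-carry (short the stock, invest proceeds at r, pay the dividends, go long the forward).
Profit at T = |F_mkt − F*| = |231.29 − 240.2296| = $8.94 per share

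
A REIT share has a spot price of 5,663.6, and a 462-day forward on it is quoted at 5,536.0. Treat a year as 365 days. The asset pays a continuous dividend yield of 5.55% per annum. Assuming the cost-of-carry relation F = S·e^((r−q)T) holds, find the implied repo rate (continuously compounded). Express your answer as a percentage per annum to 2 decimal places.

From F = S·e^((r−q)T): (r − q) = ln(F/S)/T
ln(5536.0/5663.6) = ln(0.977470) = -0.022788
(r − q) = -0.022788 / (462/365) = -0.018004
r = ln(F/S)/T + q = -0.018004 + 0.0555 = 0.037496
r = 3.75%

3.75%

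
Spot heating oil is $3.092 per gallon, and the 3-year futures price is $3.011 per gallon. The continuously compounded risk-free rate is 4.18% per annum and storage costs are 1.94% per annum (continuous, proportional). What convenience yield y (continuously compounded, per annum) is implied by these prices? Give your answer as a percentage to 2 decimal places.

F = S·e^((r+u−y)T) ⇒ (r+u−y) = ln(F/S)/T
ln(3.011/3.092) = -0.026546; /T ⇒ -0.008849
y = r + u − ln(F/S)/T = 0.0418 + 0.0194 + 0.008849 = 0.070049
y = 7.00%

7.00%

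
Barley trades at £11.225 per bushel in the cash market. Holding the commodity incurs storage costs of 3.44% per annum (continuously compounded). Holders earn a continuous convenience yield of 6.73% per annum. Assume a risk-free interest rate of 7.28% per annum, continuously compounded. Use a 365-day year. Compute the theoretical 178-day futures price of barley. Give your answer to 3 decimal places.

Net carry = r + u − y = 0.0728 + 0.0344 − 0.0673 = 0.0399
F = S·e^((r+u−y)T) = 11.225 · e^(0.0399 × 178/365) = 11.225 · e^0.019458
= 11.225 × 1.019649 = £11.446 per bushel

£11.446 per bushel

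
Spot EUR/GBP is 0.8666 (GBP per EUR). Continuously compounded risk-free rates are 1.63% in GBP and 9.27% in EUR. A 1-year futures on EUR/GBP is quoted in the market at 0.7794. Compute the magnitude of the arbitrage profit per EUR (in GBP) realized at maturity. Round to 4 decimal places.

Fair futures: F* = S·e^(carry·T), with carry = (r_GBP − r_EUR) = 0.0163 − 0.0927 = -0.0764
F* = 0.8666 · e^(-0.0764 × 1) = 0.8666 · e^-0.076400 = 0.8666 × 0.926446 = 0.8029
Market 0.7794 < fair 0.8029: forward underpriced → reverse cash-and-carry (short spot, go long the forward).
At maturity, profit = |F_mkt − F*| = |0.7794 − 0.8029| = 0.0235 per EUR (in GBP)

0.0235 per EUR (in GBP)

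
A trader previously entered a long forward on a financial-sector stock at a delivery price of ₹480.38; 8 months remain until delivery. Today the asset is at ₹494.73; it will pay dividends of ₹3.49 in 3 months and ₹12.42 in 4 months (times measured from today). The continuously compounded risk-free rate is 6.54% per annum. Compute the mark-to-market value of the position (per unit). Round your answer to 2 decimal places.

PV(remaining dividends) I = 3.49·e^(−0.0654·3/12) + 12.42·e^(−0.0654·4/12) = 15.5856
Current forward F = (S − I)·e^(rT) = (494.73 − 15.5856)·e^(0.0654·8/12) = 479.1444 × 1.044564 = 500.4970
Value (long) = (F − K)·e^(−rT) = (500.4970 − 480.38) × 0.957337 = 19.2587
Value = ₹19.26

₹19.26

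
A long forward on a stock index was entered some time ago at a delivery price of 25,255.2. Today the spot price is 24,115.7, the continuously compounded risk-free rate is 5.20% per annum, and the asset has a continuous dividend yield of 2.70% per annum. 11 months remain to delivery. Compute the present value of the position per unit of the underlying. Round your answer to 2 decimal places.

Current fair forward for the remaining 11 months: F = S·e^((r − q)·T), (r − q) = 0.0520 − 0.0270 = 0.0250
F = 24115.7 · e^(0.0250 × 11/12) = 24115.7 × 1.02318127 = 24674.7326
Value of long forward = (F − K)·e^(−rT) = (24674.7326 − 25255.2) · e^(−0.0520·11/12)
= -580.4674 × 0.95345155 = -553.45

-553.45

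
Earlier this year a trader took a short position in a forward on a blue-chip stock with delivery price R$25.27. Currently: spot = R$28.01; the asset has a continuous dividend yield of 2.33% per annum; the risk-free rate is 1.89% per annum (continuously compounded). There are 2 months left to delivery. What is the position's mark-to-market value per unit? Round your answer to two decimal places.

-R$2.71

Current fair forward for the remaining 2 months: F = S·e^((r − q)·T), (r − q) = 0.0189 − 0.0233 = -0.0044
F = 28.01 · e^(-0.0044 × 2/12) = 28.01 × 0.999267 = 27.9895
Value of long forward = (F − K)·e^(−rT) = (27.9895 − 25.27) · e^(−0.0189·2/12)
= 2.7195 × 0.996855 = 2.71
Short position value = −(long value) = -R$2.71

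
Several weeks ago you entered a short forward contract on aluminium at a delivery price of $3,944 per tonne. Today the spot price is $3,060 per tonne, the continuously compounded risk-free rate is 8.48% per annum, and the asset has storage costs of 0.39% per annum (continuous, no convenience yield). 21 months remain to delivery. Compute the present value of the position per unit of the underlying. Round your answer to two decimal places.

Current fair forward for the remaining 21 months: F = S·e^((r + u)·T), (r + u) = 0.0848 + 0.0039 = 0.0887
F = 3060 · e^(0.0887 × 21/12) = 3060 × 1.16792071 = 3573.8374
Value of long forward = (F − K)·e^(−rT) = (3573.8374 − 3944) · e^(−0.0848·21/12)
= -370.1626 × 0.86208621 = -319.11
Short position value = −(long value) = $319.11

$319.11 per tonne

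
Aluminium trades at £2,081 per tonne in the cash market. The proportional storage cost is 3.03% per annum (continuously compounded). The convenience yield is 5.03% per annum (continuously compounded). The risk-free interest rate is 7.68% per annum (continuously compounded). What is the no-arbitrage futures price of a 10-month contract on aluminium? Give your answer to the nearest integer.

Net carry = r + u − y = 0.0768 + 0.0303 − 0.0503 = 0.0568
F = S·e^((r+u−y)T) = 2081 · e^(0.0568 × 10/12) = 2081 · e^0.047333
= 2081 × 1.048471 = £2,182 per tonne

£2,182 per tonne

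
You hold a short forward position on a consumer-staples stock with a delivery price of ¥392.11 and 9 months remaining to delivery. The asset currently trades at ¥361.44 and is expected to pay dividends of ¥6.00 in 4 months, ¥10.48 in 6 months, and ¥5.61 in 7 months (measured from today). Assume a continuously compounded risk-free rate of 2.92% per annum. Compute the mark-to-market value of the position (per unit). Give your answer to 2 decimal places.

¥43.96

PV(remaining dividends) I = 6.00·e^(−0.0292·4/12) + 10.48·e^(−0.0292·6/12) + 5.61·e^(−0.0292·7/12) = 21.7852
Current forward F = (S − I)·e^(rT) = (361.44 − 21.7852)·e^(0.0292·9/12) = 339.6548 × 1.022142 = 347.1754
Value (long) = (F − K)·e^(−rT) = (347.1754 − 392.11) × 0.978338 = -43.9612
Short position value = −(long value) = ¥43.96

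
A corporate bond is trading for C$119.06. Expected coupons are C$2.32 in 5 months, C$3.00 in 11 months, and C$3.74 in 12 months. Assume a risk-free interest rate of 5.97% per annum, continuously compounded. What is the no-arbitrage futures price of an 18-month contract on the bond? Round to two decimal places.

PV(coupons) I = 2.32·e^(−0.0597·5/12) + 3.00·e^(−0.0597·11/12) + 3.74·e^(−0.0597·12/12)
I = 2.2630 + 2.8402 + 3.5233 = 8.6265
F = (S − I)·e^(rT) = (119.06 − 8.6265) · e^(0.0597·18/12)
= 110.4335 · e^0.089550 = 110.4335 × 1.093682 = C$120.78

C$120.78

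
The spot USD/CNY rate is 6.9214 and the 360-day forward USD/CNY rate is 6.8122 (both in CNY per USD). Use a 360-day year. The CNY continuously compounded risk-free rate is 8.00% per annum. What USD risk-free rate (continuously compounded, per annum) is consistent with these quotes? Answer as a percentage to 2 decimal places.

9.59%

F = S·e^((r_CNY − r_USD)T) ⇒ r_USD = r_CNY − ln(F/S)/T
ln(6.8122/6.9214) = -0.015903; /(360/360) = -0.015903
r_USD = 0.0800 + 0.015903 = 0.095903
r_USD = 9.59%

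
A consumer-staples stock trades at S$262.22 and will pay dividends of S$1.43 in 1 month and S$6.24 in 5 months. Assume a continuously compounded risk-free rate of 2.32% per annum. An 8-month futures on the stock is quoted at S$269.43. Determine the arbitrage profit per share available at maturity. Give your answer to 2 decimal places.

PV(dividends) I = 1.43·e^(−0.0232·1/12) + 6.24·e^(−0.0232·5/12) = 7.6072
Fair futures F* = (S − I)·e^(rT) = (262.22 − 7.6072)·e^0.015467 = 254.6128 × 1.015587 = 258.5814
Market S$269.43 > fair 258.5814: forward overpriced → cash-and-carry (borrow at r, buy the stock and collect the dividends, short the forward).
Profit at T = |F_mkt − F*| = |269.43 − 258.5814| = S$10.85 per share

S$10.85 per share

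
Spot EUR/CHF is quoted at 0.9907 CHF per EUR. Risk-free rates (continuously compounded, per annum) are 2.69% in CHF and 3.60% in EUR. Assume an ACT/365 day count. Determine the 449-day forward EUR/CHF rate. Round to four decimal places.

0.9797

F = S·e^((r_CHF − r_EUR)T) = 0.9907 · e^((0.0269 − 0.0360) × 449/365)
= 0.9907 · e^-0.011194 = 0.9907 × 0.988868
F = 0.9797 CHF per EUR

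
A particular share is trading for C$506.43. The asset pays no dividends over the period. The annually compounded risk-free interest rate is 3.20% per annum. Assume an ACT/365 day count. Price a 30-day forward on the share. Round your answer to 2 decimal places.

C$507.74

F = S · (1+r)^T
= 506.43 × 1.002592
F = C$507.74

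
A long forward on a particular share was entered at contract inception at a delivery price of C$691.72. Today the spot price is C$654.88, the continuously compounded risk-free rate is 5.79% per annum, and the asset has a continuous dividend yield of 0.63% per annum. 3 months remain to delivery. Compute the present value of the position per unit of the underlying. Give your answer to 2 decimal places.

-C$27.93

Current fair forward for the remaining 3 months: F = S·e^((r − q)·T), (r − q) = 0.0579 − 0.0063 = 0.0516
F = 654.88 · e^(0.0516 × 3/12) = 654.88 × 1.012984 = 663.3830
Value of long forward = (F − K)·e^(−rT) = (663.3830 − 691.72) · e^(−0.0579·3/12)
= -28.3370 × 0.985629 = -27.93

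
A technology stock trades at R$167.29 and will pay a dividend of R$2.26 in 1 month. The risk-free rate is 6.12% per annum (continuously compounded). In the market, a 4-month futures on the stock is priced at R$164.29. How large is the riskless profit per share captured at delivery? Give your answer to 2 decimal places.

PV(dividends) I = 2.26·e^(−0.0612·1/12) = 2.2485
Fair futures F* = (S − I)·e^(rT) = (167.29 − 2.2485)·e^0.020400 = 165.0415 × 1.020610 = 168.4430
Market R$164.29 < fair 168.4430: forward underpriced → reverse cash-and-carry (short the stock, invest proceeds at r, pay the dividends, go long the forward).
Profit at T = |F_mkt − F*| = |164.29 − 168.4430| = R$4.15 per share

R$4.15 per share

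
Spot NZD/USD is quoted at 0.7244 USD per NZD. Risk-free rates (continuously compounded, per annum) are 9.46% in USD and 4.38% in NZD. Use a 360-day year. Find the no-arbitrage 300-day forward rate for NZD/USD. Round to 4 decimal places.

0.7557

F = S·e^((r_USD − r_NZD)T) = 0.7244 · e^((0.0946 − 0.0438) × 300/360)
= 0.7244 · e^0.042333 = 0.7244 × 1.043242
F = 0.7557 USD per NZD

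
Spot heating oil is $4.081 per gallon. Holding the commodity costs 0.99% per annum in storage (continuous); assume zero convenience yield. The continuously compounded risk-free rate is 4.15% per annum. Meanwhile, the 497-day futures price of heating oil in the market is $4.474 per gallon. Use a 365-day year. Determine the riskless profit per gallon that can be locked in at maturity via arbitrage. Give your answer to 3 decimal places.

$0.097 per gallon

Fair futures: F* = S·e^(carry·T), with carry = (r + u) = 0.0415 + 0.0099 = 0.0514
F* = 4.081 · e^(0.0514 × 497/365) = 4.081 · e^0.069988 = 4.081 × 1.072495 = $4.3769
Market $4.474 > fair $4.3769: forward overpriced → cash-and-carry (buy spot, short the forward).
At maturity, profit = |F_mkt − F*| = |4.474 − 4.3769| = $0.097 per gallon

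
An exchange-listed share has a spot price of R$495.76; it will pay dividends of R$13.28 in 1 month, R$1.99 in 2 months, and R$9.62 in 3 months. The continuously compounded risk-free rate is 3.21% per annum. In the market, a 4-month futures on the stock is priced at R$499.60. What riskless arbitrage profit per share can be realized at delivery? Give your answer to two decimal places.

PV(dividends) I = 13.28·e^(−0.0321·1/12) + 1.99·e^(−0.0321·2/12) + 9.62·e^(−0.0321·3/12) = 24.7670
Fair futures F* = (S − I)·e^(rT) = (495.76 − 24.7670)·e^0.010700 = 470.9930 × 1.010757 = 476.0595
Market R$499.60 > fair 476.0595: forward overpriced → cash-and-carry (borrow at r, buy the stock and collect the dividends, short the forward).
Profit at T = |F_mkt − F*| = |499.60 − 476.0595| = R$23.54 per share

R$23.54 per share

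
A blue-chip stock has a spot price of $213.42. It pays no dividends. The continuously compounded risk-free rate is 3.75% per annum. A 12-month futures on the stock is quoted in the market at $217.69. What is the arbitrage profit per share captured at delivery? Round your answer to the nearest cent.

Fair futures: F* = S·e^(carry·T), with carry = r = 0.0375
F* = 213.42 · e^(0.0375 × 12/12) = 213.42 · e^0.037500 = 213.42 × 1.038212 = $221.5752
Market $217.69 < fair $221.5752: forward underpriced → reverse cash-and-carry (short spot, go long the forward).
At maturity, profit = |F_mkt − F*| = |217.69 − 221.5752| = $3.89 per share

$3.89 per share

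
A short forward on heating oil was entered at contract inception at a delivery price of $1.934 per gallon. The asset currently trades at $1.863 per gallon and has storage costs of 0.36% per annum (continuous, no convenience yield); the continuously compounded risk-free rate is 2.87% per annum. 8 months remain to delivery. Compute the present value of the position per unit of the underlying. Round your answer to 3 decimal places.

Current fair forward for the remaining 8 months: F = S·e^((r + u)·T), (r + u) = 0.0287 + 0.0036 = 0.0323
F = 1.863 · e^(0.0323 × 8/12) = 1.863 × 1.021767 = 1.9036
Value of long forward = (F − K)·e^(−rT) = (1.9036 − 1.934) · e^(−0.0287·8/12)
= -0.0304 × 0.981049 = -0.030
Short position value = −(long value) = $0.030

$0.030 per gallon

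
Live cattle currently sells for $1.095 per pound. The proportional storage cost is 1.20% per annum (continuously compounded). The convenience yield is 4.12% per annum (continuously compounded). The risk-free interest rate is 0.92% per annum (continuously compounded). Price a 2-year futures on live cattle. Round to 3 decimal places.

Net carry = r + u − y = 0.0092 + 0.0120 − 0.0412 = -0.0200
F = S·e^((r+u−y)T) = 1.095 · e^(-0.0200 × 2) = 1.095 · e^-0.040000
= 1.095 × 0.960789 = $1.052 per pound

$1.052 per pound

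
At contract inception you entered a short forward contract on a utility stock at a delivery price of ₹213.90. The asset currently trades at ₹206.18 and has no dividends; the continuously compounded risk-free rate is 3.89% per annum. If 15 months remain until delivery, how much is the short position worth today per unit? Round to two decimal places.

Current fair forward for the remaining 15 months: F = S·e^(r·T), r = 0.0389
F = 206.18 · e^(0.0389 × 15/12) = 206.18 × 1.049827 = 216.4533
Value of long forward = (F − K)·e^(−rT) = (216.4533 − 213.90) · e^(−0.0389·15/12)
= 2.5533 × 0.952538 = 2.43
Short position value = −(long value) = -₹2.43

-₹2.43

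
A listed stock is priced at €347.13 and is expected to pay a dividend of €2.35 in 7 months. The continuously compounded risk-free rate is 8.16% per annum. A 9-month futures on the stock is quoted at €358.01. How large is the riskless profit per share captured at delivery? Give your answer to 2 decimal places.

PV(dividends) I = 2.35·e^(−0.0816·7/12) = 2.2408
Fair futures F* = (S − I)·e^(rT) = (347.13 − 2.2408)·e^0.061200 = 344.8892 × 1.063112 = 366.6558
Market €358.01 < fair 366.6558: forward underpriced → reverse cash-and-carry (short the stock, invest proceeds at r, pay the dividends, go long the forward).
Profit at T = |F_mkt − F*| = |358.01 − 366.6558| = €8.65 per share

€8.65 per share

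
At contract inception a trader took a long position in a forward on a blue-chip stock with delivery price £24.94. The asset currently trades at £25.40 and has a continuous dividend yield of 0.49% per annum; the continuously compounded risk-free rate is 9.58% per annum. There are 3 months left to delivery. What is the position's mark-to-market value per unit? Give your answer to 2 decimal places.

Current fair forward for the remaining 3 months: F = S·e^((r − q)·T), (r − q) = 0.0958 − 0.0049 = 0.0909
F = 25.40 · e^(0.0909 × 3/12) = 25.40 × 1.022985 = 25.9838
Value of long forward = (F − K)·e^(−rT) = (25.9838 − 24.94) · e^(−0.0958·3/12)
= 1.0438 × 0.976335 = 1.02

£1.02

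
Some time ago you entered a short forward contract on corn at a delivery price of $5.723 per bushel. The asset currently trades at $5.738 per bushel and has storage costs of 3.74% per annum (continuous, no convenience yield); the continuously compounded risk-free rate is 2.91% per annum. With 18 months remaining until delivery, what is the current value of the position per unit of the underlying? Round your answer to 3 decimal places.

Current fair forward for the remaining 18 months: F = S·e^((r + u)·T), (r + u) = 0.0291 + 0.0374 = 0.0665
F = 5.738 · e^(0.0665 × 18/12) = 5.738 × 1.104895 = 6.3399
Value of long forward = (F − K)·e^(−rT) = (6.3399 − 5.723) · e^(−0.0291·18/12)
= 0.6169 × 0.957289 = 0.591
Short position value = −(long value) = -$0.591

-$0.591 per bushel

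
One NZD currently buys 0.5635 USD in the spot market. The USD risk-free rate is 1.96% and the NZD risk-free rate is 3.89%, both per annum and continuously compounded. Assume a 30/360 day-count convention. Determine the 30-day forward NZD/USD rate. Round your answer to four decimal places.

F = S·e^((r_USD − r_NZD)T) = 0.5635 · e^((0.0196 − 0.0389) × 30/360)
= 0.5635 · e^-0.001608 = 0.5635 × 0.998393
F = 0.5626 USD per NZD

0.5626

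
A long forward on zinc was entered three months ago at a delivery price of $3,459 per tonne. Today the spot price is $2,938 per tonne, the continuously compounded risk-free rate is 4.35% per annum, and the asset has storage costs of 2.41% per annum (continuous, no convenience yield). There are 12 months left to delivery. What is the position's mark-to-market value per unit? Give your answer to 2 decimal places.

Current fair forward for the remaining 12 months: F = S·e^((r + u)·T), (r + u) = 0.0435 + 0.0241 = 0.0676
F = 2938 · e^(0.0676 × 12/12) = 2938 × 1.06993725 = 3143.4756
Value of long forward = (F − K)·e^(−rT) = (3143.4756 − 3459) · e^(−0.0435·12/12)
= -315.5244 × 0.95743255 = -302.09

-$302.09 per tonne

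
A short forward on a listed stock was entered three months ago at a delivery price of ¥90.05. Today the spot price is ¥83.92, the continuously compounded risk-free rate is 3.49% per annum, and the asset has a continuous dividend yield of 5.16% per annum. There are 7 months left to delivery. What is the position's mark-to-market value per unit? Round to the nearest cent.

Current fair forward for the remaining 7 months: F = S·e^((r − q)·T), (r − q) = 0.0349 − 0.0516 = -0.0167
F = 83.92 · e^(-0.0167 × 7/12) = 83.92 × 0.990306 = 83.1065
Value of long forward = (F − K)·e^(−rT) = (83.1065 − 90.05) · e^(−0.0349·7/12)
= -6.9435 × 0.979847 = -6.80
Short position value = −(long value) = ¥6.80

¥6.80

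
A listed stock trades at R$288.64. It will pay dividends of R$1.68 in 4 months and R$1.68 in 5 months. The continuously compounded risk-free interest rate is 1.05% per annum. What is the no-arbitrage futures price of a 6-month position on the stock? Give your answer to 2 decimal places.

PV(dividends) I = 1.68·e^(−0.0105·4/12) + 1.68·e^(−0.0105·5/12)
I = 1.6741 + 1.6727 = 3.3468
F = (S − I)·e^(rT) = (288.64 − 3.3468) · e^(0.0105·6/12)
= 285.2932 · e^0.005250 = 285.2932 × 1.005264 = R$286.79

R$286.79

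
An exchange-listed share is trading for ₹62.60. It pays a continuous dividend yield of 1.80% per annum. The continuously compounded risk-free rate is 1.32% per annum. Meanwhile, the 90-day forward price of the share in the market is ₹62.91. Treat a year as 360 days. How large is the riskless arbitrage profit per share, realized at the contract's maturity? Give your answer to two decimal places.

₹0.39 per share

Fair forward: F* = S·e^(carry·T), with carry = (r − q) = 0.0132 − 0.0180 = -0.0048
F* = 62.60 · e^(-0.0048 × 90/360) = 62.60 · e^-0.001200 = 62.60 × 0.998801 = ₹62.5249
Market ₹62.91 > fair ₹62.5249: forward overpriced → cash-and-carry (buy spot, short the forward).
At maturity, profit = |F_mkt − F*| = |62.91 − 62.5249| = ₹0.39 per share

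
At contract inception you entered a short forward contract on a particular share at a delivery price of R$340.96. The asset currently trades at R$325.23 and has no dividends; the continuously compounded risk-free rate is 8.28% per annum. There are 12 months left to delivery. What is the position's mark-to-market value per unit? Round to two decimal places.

Current fair forward for the remaining 12 months: F = S·e^(r·T), r = 0.0828
F = 325.23 · e^(0.0828 × 12/12) = 325.23 × 1.086325 = 353.3055
Value of long forward = (F − K)·e^(−rT) = (353.3055 − 340.96) · e^(−0.0828·12/12)
= 12.3455 × 0.920535 = 11.36
Short position value = −(long value) = -R$11.36

-R$11.36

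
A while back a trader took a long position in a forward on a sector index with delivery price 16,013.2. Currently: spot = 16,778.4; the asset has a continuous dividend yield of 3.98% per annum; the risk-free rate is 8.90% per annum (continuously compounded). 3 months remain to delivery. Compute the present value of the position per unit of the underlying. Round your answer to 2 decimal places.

951.44

Current fair forward for the remaining 3 months: F = S·e^((r − q)·T), (r − q) = 0.0890 − 0.0398 = 0.0492
F = 16778.4 · e^(0.0492 × 3/12) = 16778.4 × 1.01237596 = 16986.0488
Value of long forward = (F − K)·e^(−rT) = (16986.0488 − 16013.2) · e^(−0.0890·3/12)
= 972.8488 × 0.97799571 = 951.44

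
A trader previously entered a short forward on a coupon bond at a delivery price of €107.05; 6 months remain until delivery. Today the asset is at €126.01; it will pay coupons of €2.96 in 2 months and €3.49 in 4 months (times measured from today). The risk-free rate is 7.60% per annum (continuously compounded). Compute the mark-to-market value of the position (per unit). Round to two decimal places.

-€16.63

PV(remaining coupons) I = 2.96·e^(−0.0760·2/12) + 3.49·e^(−0.0760·4/12) = 6.3254
Current forward F = (S − I)·e^(rT) = (126.01 − 6.3254)·e^(0.0760·6/12) = 119.6846 × 1.038731 = 124.3201
Value (long) = (F − K)·e^(−rT) = (124.3201 − 107.05) × 0.962713 = 16.6261
Short position value = −(long value) = -€16.63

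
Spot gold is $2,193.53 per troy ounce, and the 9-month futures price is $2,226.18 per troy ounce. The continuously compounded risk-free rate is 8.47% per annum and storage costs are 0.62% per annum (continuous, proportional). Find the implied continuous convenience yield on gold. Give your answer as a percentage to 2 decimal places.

7.12%

F = S·e^((r+u−y)T) ⇒ (r+u−y) = ln(F/S)/T
ln(2226.18/2193.53) = 0.014775; /T ⇒ 0.019700
y = r + u − ln(F/S)/T = 0.0847 + 0.0062 − 0.019700 = 0.071200
y = 7.12%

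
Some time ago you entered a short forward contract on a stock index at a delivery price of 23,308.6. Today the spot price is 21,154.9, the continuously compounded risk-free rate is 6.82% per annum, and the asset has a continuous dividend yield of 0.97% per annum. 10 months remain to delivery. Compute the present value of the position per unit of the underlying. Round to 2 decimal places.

Current fair forward for the remaining 10 months: F = S·e^((r − q)·T), (r − q) = 0.0682 − 0.0097 = 0.0585
F = 21154.9 · e^(0.0585 × 10/12) = 21154.9 × 1.04995783 = 22211.7529
Value of long forward = (F − K)·e^(−rT) = (22211.7529 − 23308.6) · e^(−0.0682·10/12)
= -1096.8471 × 0.94475151 = -1036.25
Short position value = −(long value) = 1036.25

1036.25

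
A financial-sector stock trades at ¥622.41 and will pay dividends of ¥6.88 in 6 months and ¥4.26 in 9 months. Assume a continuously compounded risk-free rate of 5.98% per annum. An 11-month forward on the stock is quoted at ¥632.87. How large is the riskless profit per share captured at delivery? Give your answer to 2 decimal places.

¥13.25 per share

PV(dividends) I = 6.88·e^(−0.0598·6/12) + 4.26·e^(−0.0598·9/12) = 10.7505
Fair forward F* = (S − I)·e^(rT) = (622.41 − 10.7505)·e^0.054817 = 611.6595 × 1.056347 = 646.1247
Market ¥632.87 < fair 646.1247: forward underpriced → reverse cash-and-carry (short the stock, invest proceeds at r, pay the dividends, go long the forward).
Profit at T = |F_mkt − F*| = |632.87 − 646.1247| = ¥13.25 per share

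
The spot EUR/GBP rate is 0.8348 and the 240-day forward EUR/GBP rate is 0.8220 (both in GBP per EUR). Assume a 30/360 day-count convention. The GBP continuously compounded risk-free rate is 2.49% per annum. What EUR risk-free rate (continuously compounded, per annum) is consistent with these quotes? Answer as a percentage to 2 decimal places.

4.81%

F = S·e^((r_GBP − r_EUR)T) ⇒ r_EUR = r_GBP − ln(F/S)/T
ln(0.8220/0.8348) = -0.015452; /(240/360) = -0.023178
r_EUR = 0.0249 + 0.023178 = 0.048078
r_EUR = 4.81%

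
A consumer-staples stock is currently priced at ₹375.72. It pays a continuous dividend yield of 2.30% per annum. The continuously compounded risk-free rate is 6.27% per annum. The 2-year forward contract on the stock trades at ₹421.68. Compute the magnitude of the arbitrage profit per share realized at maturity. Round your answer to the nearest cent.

Fair forward: F* = S·e^(carry·T), with carry = (r − q) = 0.0627 − 0.0230 = 0.0397
F* = 375.72 · e^(0.0397 × 2) = 375.72 · e^0.079400 = 375.72 × 1.082637 = ₹406.7684
Market ₹421.68 > fair ₹406.7684: forward overpriced → cash-and-carry (buy spot, short the forward).
At maturity, profit = |F_mkt − F*| = |421.68 − 406.7684| = ₹14.91 per share

₹14.91 per share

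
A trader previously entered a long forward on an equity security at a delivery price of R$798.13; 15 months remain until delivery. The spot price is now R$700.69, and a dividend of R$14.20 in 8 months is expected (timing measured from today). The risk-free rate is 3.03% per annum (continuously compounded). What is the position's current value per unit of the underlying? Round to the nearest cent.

PV(remaining dividends) I = 14.20·e^(−0.0303·8/12) = 13.9160
Current forward F = (S − I)·e^(rT) = (700.69 − 13.9160)·e^(0.0303·15/12) = 686.7740 × 1.038601 = 713.2842
Value (long) = (F − K)·e^(−rT) = (713.2842 − 798.13) × 0.962833 = -81.6923
Value = -R$81.69

-R$81.69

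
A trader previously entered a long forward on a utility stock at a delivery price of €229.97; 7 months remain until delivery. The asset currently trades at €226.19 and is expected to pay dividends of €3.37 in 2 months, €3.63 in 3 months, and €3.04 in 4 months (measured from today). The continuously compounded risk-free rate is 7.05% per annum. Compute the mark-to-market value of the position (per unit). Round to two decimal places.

-€4.38

PV(remaining dividends) I = 3.37·e^(−0.0705·2/12) + 3.63·e^(−0.0705·3/12) + 3.04·e^(−0.0705·4/12) = 9.8666
Current forward F = (S − I)·e^(rT) = (226.19 − 9.8666)·e^(0.0705·7/12) = 216.3234 × 1.041982 = 225.4051
Value (long) = (F − K)·e^(−rT) = (225.4051 − 229.97) × 0.959709 = -4.3810
Value = -€4.38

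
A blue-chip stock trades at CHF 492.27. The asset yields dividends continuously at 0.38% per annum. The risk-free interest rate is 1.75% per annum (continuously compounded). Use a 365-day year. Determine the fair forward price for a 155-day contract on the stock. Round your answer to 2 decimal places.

F = S·e^((r − q)T) = 492.27 · e^((0.0175 − 0.0038) × 155/365)
= 492.27 · e^0.005818 = 492.27 × 1.005835
F = CHF 495.14

CHF 495.14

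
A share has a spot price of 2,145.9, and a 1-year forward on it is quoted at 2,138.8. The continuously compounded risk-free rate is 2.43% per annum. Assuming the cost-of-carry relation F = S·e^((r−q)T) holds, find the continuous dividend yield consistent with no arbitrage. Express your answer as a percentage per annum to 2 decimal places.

2.76%

From F = S·e^((r−q)T): (r − q) = ln(F/S)/T
ln(2138.8/2145.9) = ln(0.996691) = -0.003314
(r − q) = -0.003314 / (1) = -0.003314
q = r − ln(F/S)/T = 0.0243 + 0.003314 = 0.027614
q = 2.76%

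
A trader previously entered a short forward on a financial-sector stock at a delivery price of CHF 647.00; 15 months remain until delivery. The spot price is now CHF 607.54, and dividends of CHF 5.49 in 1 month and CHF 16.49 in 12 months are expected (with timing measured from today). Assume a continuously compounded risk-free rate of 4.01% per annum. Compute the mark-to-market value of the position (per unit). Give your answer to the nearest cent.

PV(remaining dividends) I = 5.49·e^(−0.0401·1/12) + 16.49·e^(−0.0401·12/12) = 21.3135
Current forward F = (S − I)·e^(rT) = (607.54 − 21.3135)·e^(0.0401·15/12) = 586.2265 × 1.051403 = 616.3603
Value (long) = (F − K)·e^(−rT) = (616.3603 − 647.00) × 0.951111 = -29.1418
Short position value = −(long value) = CHF 29.14

CHF 29.14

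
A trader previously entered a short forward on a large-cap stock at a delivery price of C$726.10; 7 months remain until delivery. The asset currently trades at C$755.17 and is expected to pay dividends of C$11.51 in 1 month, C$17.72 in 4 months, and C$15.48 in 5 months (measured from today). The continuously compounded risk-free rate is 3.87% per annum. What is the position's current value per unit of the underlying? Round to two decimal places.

-C$1.08

PV(remaining dividends) I = 11.51·e^(−0.0387·1/12) + 17.72·e^(−0.0387·4/12) + 15.48·e^(−0.0387·5/12) = 44.1982
Current forward F = (S − I)·e^(rT) = (755.17 − 44.1982)·e^(0.0387·7/12) = 710.9718 × 1.022832 = 727.2047
Value (long) = (F − K)·e^(−rT) = (727.2047 − 726.10) × 0.977678 = 1.0800
Short position value = −(long value) = -C$1.08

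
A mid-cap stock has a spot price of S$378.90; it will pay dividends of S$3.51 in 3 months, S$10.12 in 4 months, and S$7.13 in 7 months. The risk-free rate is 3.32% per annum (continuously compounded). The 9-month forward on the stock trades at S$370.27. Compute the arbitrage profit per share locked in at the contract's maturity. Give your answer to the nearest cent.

S$2.82 per share

PV(dividends) I = 3.51·e^(−0.0332·3/12) + 10.12·e^(−0.0332·4/12) + 7.13·e^(−0.0332·7/12) = 20.4829
Fair forward F* = (S − I)·e^(rT) = (378.90 − 20.4829)·e^0.024900 = 358.4171 × 1.025213 = 367.4539
Market S$370.27 > fair 367.4539: forward overpriced → cash-and-carry (borrow at r, buy the stock and collect the dividends, short the forward).
Profit at T = |F_mkt − F*| = |370.27 − 367.4539| = S$2.82 per share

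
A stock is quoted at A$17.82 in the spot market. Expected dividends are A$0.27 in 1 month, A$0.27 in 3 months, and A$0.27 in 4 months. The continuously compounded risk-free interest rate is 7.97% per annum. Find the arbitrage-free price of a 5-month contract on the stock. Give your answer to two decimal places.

PV(dividends) I = 0.27·e^(−0.0797·1/12) + 0.27·e^(−0.0797·3/12) + 0.27·e^(−0.0797·4/12)
I = 0.2682 + 0.2647 + 0.2629 = 0.7958
F = (S − I)·e^(rT) = (17.82 − 0.7958) · e^(0.0797·5/12)
= 17.0242 · e^0.033208 = 17.0242 × 1.033766 = A$17.60

A$17.60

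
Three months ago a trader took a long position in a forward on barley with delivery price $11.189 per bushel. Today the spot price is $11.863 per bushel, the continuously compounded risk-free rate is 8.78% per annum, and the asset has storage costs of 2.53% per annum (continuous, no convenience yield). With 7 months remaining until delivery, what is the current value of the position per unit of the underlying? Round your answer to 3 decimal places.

$1.409 per bushel

Current fair forward for the remaining 7 months: F = S·e^((r + u)·T), (r + u) = 0.0878 + 0.0253 = 0.1131
F = 11.863 · e^(0.1131 × 7/12) = 11.863 × 1.068200 = 12.6721
Value of long forward = (F − K)·e^(−rT) = (12.6721 − 11.189) · e^(−0.0878·7/12)
= 1.4831 × 0.950073 = 1.409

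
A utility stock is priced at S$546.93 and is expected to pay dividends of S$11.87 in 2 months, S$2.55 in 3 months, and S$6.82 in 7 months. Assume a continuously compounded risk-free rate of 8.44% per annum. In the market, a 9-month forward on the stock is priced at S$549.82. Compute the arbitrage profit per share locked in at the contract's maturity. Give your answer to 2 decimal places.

S$10.80 per share

PV(dividends) I = 11.87·e^(−0.0844·2/12) + 2.55·e^(−0.0844·3/12) + 6.82·e^(−0.0844·7/12) = 20.6933
Fair forward F* = (S − I)·e^(rT) = (546.93 − 20.6933)·e^0.063300 = 526.2367 × 1.065346 = 560.6242
Market S$549.82 < fair 560.6242: forward underpriced → reverse cash-and-carry (short the stock, invest proceeds at r, pay the dividends, go long the forward).
Profit at T = |F_mkt − F*| = |549.82 − 560.6242| = S$10.80 per share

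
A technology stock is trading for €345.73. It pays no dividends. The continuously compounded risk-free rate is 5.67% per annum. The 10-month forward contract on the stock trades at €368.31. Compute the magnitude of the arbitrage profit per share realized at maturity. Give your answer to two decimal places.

€5.85 per share

Fair forward: F* = S·e^(carry·T), with carry = r = 0.0567
F* = 345.73 · e^(0.0567 × 10/12) = 345.73 · e^0.047250 = 345.73 × 1.048384 = €362.4578
Market €368.31 > fair €362.4578: forward overpriced → cash-and-carry (buy spot, short the forward).
At maturity, profit = |F_mkt − F*| = |368.31 − 362.4578| = €5.85 per share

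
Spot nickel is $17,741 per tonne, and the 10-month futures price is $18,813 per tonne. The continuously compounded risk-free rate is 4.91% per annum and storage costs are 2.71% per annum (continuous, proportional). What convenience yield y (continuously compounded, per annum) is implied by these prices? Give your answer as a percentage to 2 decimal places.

0.58%

F = S·e^((r+u−y)T) ⇒ (r+u−y) = ln(F/S)/T
ln(18813/17741) = 0.058670; /T ⇒ 0.070404
y = r + u − ln(F/S)/T = 0.0491 + 0.0271 − 0.070404 = 0.005796
y = 0.58%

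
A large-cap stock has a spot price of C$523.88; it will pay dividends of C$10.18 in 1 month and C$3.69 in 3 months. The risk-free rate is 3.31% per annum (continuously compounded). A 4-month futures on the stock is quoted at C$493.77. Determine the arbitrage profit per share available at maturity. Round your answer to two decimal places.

C$21.96 per share

PV(dividends) I = 10.18·e^(−0.0331·1/12) + 3.69·e^(−0.0331·3/12) = 13.8116
Fair futures F* = (S − I)·e^(rT) = (523.88 − 13.8116)·e^0.011033 = 510.0684 × 1.011094 = 515.7271
Market C$493.77 < fair 515.7271: forward underpriced → reverse cash-and-carry (short the stock, invest proceeds at r, pay the dividends, go long the forward).
Profit at T = |F_mkt − F*| = |493.77 − 515.7271| = C$21.96 per share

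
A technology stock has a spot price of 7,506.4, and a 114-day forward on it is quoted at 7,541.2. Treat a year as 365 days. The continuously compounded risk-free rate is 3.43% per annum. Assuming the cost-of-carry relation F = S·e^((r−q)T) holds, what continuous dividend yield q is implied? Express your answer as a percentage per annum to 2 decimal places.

From F = S·e^((r−q)T): (r − q) = ln(F/S)/T
ln(7541.2/7506.4) = ln(1.004636) = 0.004625
(r − q) = 0.004625 / (114/365) = 0.014808
q = r − ln(F/S)/T = 0.0343 − 0.014808 = 0.019492
q = 1.95%

1.95%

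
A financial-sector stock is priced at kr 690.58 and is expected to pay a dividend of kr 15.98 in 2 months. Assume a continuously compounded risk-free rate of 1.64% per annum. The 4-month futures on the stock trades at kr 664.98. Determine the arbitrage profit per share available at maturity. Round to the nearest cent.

PV(dividends) I = 15.98·e^(−0.0164·2/12) = 15.9364
Fair futures F* = (S − I)·e^(rT) = (690.58 − 15.9364)·e^0.005467 = 674.6436 × 1.005482 = 678.3420
Market kr 664.98 < fair 678.3420: forward underpriced → reverse cash-and-carry (short the stock, invest proceeds at r, pay the dividends, go long the forward).
Profit at T = |F_mkt − F*| = |664.98 − 678.3420| = kr 13.36 per share

kr 13.36 per share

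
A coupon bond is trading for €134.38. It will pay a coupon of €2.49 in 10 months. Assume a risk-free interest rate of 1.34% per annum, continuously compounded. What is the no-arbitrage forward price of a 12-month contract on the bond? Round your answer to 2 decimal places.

€133.70

PV(coupons) I = 2.49·e^(−0.0134·10/12)
I = 2.4623
F = (S − I)·e^(rT) = (134.38 − 2.4623) · e^(0.0134·12/12)
= 131.9177 · e^0.013400 = 131.9177 × 1.013490 = €133.70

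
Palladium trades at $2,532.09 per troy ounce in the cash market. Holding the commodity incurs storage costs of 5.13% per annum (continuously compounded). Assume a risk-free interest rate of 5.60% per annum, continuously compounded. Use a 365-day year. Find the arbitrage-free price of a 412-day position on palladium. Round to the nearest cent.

Net carry = r + u − y = 0.0560 + 0.0513 − 0.0000 = 0.1073
F = S·e^((r+u−y)T) = 2532.09 · e^(0.1073 × 412/365) = 2532.09 · e^0.12111671
= 2532.09 × 1.12875664 = $2,858.11 per troy ounce

$2,858.11 per troy ounce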